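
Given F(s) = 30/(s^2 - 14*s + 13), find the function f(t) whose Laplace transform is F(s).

Rewrite the denominator: s^2 - 14*s + 13 = (s - 7)^2 - 36.
The form in (s - 7) signals a first-shifting-theorem factor e^(7t).
Since L{sinh(6t)} = 6/(s^2 - 36), the inverse is e^(7*t)*sinh(6*t), scaled by 5.

f(t) = 5*exp(7*t)*sinh(6*t)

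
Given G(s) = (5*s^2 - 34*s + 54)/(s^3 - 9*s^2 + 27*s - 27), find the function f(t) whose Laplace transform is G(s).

f(t) = -3*t^2*exp(3*t)/2 - 4*t*exp(3*t) + 5*exp(3*t)

Factor the denominator: s^3 - 9*s^2 + 27*s - 27 = (s - 3)^3.
Partial fraction decomposition gives [5/(s - 3)] + [-4/(s - 3)^2] + [-3/(s - 3)^3].
Invert each term: 5/(s - 3) ↔ 5e^(3t); -4/(s - 3)^2 ↔ -4t·e^(3t); -3/(s - 3)^3 ↔ (-3/2)t^2·e^(3t).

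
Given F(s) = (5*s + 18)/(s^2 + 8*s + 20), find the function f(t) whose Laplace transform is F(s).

Complete the square in the denominator: s^2 + 8*s + 20 = (s + 4)^2 + 2^2.
Split the numerator to match: 5*s + 18 = 5·(s + 4) - 1·2.
Invert each term: 5·(s + 4)/((s + 4)^2 + 4) ↔ 5e^(-4t)cos(2t); -1·2/((s + 4)^2 + 4) ↔ -e^(-4t)sin(2t).

f(t) = -exp(-4*t)*sin(2*t) + 5*exp(-4*t)*cos(2*t)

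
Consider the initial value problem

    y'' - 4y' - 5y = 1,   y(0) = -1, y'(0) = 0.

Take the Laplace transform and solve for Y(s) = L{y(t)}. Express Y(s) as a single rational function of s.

Y(s) = (-s^2 + 4*s + 1)/(s^3 - 4*s^2 - 5*s)

Transform both sides with L{·}.
Using L{y''} = s^2 Y - s·y(0) - y'(0) and L{y'} = sY - y(0), with y(0) = -1, y'(0) = 0, the left side becomes (s^2 - 4*s - 5)Y - (-s + 4).
The right side is L{1} = 1/s.
So (s^2 - 4*s - 5)Y = 1/s + (-s + 4).
Solve for Y(s) and write it as one ratio of polynomials.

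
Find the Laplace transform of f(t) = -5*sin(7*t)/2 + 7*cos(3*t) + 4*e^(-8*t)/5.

The transform is linear, so treat each term independently.
(-5/2)·[L{sin(7t)} = 7/(s^2 + 49)]; (4/5)·[L{e^(-8t)} = 1/(s + 8)]; (7)·[L{cos(3t)} = s/(s^2 + 9)].

7*s/(s^2 + 9) - 35/(2*(s^2 + 49)) + 4/(5*(s + 8))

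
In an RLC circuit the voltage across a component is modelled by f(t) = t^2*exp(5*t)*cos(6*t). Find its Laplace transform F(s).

L{cos(6t)} = s/(s^2 + 36).
Multiplying by e^(5t) shifts s → s - 5, so L{exp(5*t)*cos(6*t)} = (s - 5)/((s - 5)^2 + 36).
Then apply L{t^2·g(t)} = (-1)^2 d^2/ds^2[G(s)] with G(s) = (s - 5)/((s - 5)^2 + 36):
differentiating 2 times and applying the sign gives 2*(s - 5)*(s^2 - 10*s - 83)/(s^2 - 10*s + 61)^3.

F(s) = 2*(s - 5)*(s^2 - 10*s - 83)/(s^2 - 10*s + 61)^3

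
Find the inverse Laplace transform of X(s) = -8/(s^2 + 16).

Since L{sin(4t)} = 4/(s^2 + 16), the inverse is sin(4*t), scaled by -2.

-2*sin(4*t)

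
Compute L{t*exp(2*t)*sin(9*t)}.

L{sin(9t)} = 9/(s^2 + 81).
Multiplying by e^(2t) shifts s → s - 2, so L{exp(2*t)*sin(9*t)} = 9/((s - 2)^2 + 81).
Then apply L{t·g(t)} = -d/ds[G(s)] with G(s) = 9/((s - 2)^2 + 81):
differentiating 1 time and applying the sign gives 18*(s - 2)/(s^2 - 4*s + 85)^2.

18*(s - 2)/(s^2 - 4*s + 85)^2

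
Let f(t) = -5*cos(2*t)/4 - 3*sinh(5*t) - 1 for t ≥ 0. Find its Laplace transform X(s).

X(s) = -5*s/(4*(s^2 + 4)) - 15/(s^2 - 25) - 1/s

Apply the Laplace transform termwise.
L{-1} = -1/s; (-3)·[L{sinh(5t)} = 5/(s^2 - 25)]; (-5/4)·[L{cos(2t)} = s/(s^2 + 4)].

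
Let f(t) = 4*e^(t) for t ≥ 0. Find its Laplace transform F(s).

L{4} = 4/s.
By the first shifting theorem, multiplying by e^(t) replaces s with s - 1.

F(s) = 4/(s - 1)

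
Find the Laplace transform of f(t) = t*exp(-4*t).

(s + 4)^(-2)

L{e^(-4t)} = 1/(s + 4).
Then apply L{t·g(t)} = -d/ds[G(s)] with G(s) = 1/(s + 4):
differentiating 1 time and applying the sign gives (s + 4)^(-2).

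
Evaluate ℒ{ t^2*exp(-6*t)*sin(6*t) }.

36*(s^2 + 12*s + 24)/(s^2 + 12*s + 72)^3

L{sin(6t)} = 6/(s^2 + 36).
Multiplying by e^(-6t) shifts s → s + 6, so L{exp(-6*t)*sin(6*t)} = 6/((s + 6)^2 + 36).
Then apply L{t^2·g(t)} = (-1)^2 d^2/ds^2[H(s)] with H(s) = 6/((s + 6)^2 + 36):
differentiating 2 times and applying the sign gives 36*(s^2 + 12*s + 24)/(s^2 + 12*s + 72)^3.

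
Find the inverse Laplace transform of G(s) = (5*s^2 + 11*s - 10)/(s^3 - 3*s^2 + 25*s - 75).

Factor the denominator: s^3 - 3*s^2 + 25*s - 75 = (s - 3)*(s^2 + 25).
Partial fraction decomposition gives [2/(s - 3)] + [3*s/(s^2 + 25)] + [20/(s^2 + 25)].
Invert each term: 2/(s - 3) ↔ 2e^(3t); 3·s/(s^2 + 25) ↔ 3cos(5t); 4·5/(s^2 + 25) ↔ 4sin(5t).

2*exp(3*t) + 4*sin(5*t) + 3*cos(5*t)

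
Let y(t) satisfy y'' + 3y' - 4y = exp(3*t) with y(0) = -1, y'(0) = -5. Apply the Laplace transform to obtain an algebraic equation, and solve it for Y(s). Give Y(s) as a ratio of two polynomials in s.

Y(s) = (-s^2 - 5*s + 25)/(s^3 - 13*s + 12)

Take the Laplace transform of both sides.
The derivative rules (L{y''} = s^2 Y - s·y(0) - y'(0) and L{y'} = sY - y(0), with y(0) = -1, y'(0) = -5) turn the left side into (s^2 + 3*s - 4)Y - (-s - 8).
The right side is L{exp(3*t)} = 1/(s - 3).
So (s^2 + 3*s - 4)Y = 1/(s - 3) + (-s - 8).
Isolate Y and clear denominators.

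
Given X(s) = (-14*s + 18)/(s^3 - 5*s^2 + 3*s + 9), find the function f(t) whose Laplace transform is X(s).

f(t) = -6*t*exp(3*t) - 2*exp(3*t) + 2*exp(-t)

Factor the denominator: s^3 - 5*s^2 + 3*s + 9 = (s - 3)^2*(s + 1).
Partial fraction decomposition gives [-2/(s - 3)] + [-6/(s - 3)^2] + [2/(s + 1)].
Invert each term: -2/(s - 3) ↔ -2e^(3t); -6/(s - 3)^2 ↔ -6t·e^(3t); 2/(s + 1) ↔ 2e^(-t).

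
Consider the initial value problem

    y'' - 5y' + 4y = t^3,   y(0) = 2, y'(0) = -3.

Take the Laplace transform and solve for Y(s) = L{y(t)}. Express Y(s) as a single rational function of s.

Y(s) = (2*s^5 - 13*s^4 + 6)/(s^6 - 5*s^5 + 4*s^4)

Take the Laplace transform of both sides.
Using L{y''} = s^2 Y - s·y(0) - y'(0) and L{y'} = sY - y(0), with y(0) = 2, y'(0) = -3, the left side becomes (s^2 - 5*s + 4)Y - (2*s - 13).
The right side is L{t^3} = 6/s^4.
So (s^2 - 5*s + 4)Y = 6/s^4 + (2*s - 13).
Solve for Y(s) and write it as one ratio of polynomials.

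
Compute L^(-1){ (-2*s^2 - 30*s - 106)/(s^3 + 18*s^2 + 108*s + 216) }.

Factor the denominator: s^3 + 18*s^2 + 108*s + 216 = (s + 6)^3.
Partial fraction decomposition gives [-2/(s + 6)] + [-6/(s + 6)^2] + [2/(s + 6)^3].
Invert each term: -2/(s + 6) ↔ -2e^(-6t); -6/(s + 6)^2 ↔ -6t·e^(-6t); 2/(s + 6)^3 ↔ (1)t^2·e^(-6t).

t^2*exp(-6*t) - 6*t*exp(-6*t) - 2*exp(-6*t)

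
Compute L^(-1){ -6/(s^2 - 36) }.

-sinh(6*t)

Since L{sinh(6t)} = 6/(s^2 - 36), the inverse is sinh(6*t), scaled by -1.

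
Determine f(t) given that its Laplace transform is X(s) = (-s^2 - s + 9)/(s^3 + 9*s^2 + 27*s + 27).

f(t) = 3*t^2*exp(-3*t)/2 + 5*t*exp(-3*t) - exp(-3*t)

Factor the denominator: s^3 + 9*s^2 + 27*s + 27 = (s + 3)^3.
Partial fraction decomposition gives [-1/(s + 3)] + [5/(s + 3)^2] + [3/(s + 3)^3].
Invert each term: -1/(s + 3) ↔ -e^(-3t); 5/(s + 3)^2 ↔ 5t·e^(-3t); 3/(s + 3)^3 ↔ (3/2)t^2·e^(-3t).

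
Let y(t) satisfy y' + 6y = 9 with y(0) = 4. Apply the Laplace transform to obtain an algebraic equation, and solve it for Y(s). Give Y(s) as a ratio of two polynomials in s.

Y(s) = (4*s + 9)/(s^2 + 6*s)

Laplace-transform each side.
With L{y'} = sY - y(0) = sY - 4: the LHS transforms to (s + 6)Y - (4).
The right side is L{9} = 9/s.
So (s + 6)Y = 9/s + (4).
Solve for Y(s) and write it as one ratio of polynomials.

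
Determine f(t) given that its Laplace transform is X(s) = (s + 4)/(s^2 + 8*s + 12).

Rewrite the denominator: s^2 + 8*s + 12 = (s + 4)^2 - 4.
The form in (s + 4) signals a first-shifting-theorem factor e^(-4t).
Since L{cosh(2t)} = s/(s^2 - 4), the inverse is e^(-4*t)*cosh(2*t).

f(t) = exp(-4*t)*cosh(2*t)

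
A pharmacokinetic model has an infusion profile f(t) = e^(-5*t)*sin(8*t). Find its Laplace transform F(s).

F(s) = 8/((s + 5)^2 + 64)

L{sin(8t)} = 8/(s^2 + 64).
By the first shifting theorem, multiplying by e^(-5t) replaces s with s + 5.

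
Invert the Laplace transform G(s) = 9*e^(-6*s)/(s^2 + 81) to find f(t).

f(t) = Heaviside(t - 6)*(sin(9*t - 54))

The factor e^(-6s) signals a time shift by c = 6 (second shifting theorem).
L{sin(9t)} = 9/(s^2 + 81), so L^-1{9/(s^2 + 81)} = sin(9*t).
Hence the inverse is u(t - 6) times that function evaluated at t - 6.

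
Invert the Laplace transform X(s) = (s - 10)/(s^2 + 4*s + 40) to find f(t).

f(t) = -2*exp(-2*t)*sin(6*t) + exp(-2*t)*cos(6*t)

Complete the square in the denominator: s^2 + 4*s + 40 = (s + 2)^2 + 6^2.
Split the numerator to match: s - 10 = 1·(s + 2) - 2·6.
Invert each term: 1·(s + 2)/((s + 2)^2 + 36) ↔ e^(-2t)cos(6t); -2·6/((s + 2)^2 + 36) ↔ -2e^(-2t)sin(6t).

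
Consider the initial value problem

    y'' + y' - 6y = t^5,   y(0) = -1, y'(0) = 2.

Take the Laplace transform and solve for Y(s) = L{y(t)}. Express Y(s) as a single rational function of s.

Y(s) = (-s^7 + s^6 + 120)/(s^8 + s^7 - 6*s^6)

Laplace-transform each side.
Using L{y''} = s^2 Y - s·y(0) - y'(0) and L{y'} = sY - y(0), with y(0) = -1, y'(0) = 2, the left side becomes (s^2 + s - 6)Y - (-s + 1).
The right side is L{t^5} = 120/s^6.
So (s^2 + s - 6)Y = 120/s^6 + (-s + 1).
Divide through and combine into a single rational function.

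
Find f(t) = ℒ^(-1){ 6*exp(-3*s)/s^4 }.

The factor e^(-3s) signals a time shift by c = 3 (second shifting theorem).
L{t^3} = 3!/s^4 = 6/s^4, so L^-1{6/s^4} = t^3.
Hence the inverse is u(t - 3) times that function evaluated at t - 3.

f(t) = Heaviside(t - 3)*((t - 3)^3)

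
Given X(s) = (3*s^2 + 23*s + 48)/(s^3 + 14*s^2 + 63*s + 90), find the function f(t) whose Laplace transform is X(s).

f(t) = exp(-3*t) - 4*exp(-5*t) + 6*exp(-6*t)

Factor the denominator: s^3 + 14*s^2 + 63*s + 90 = (s + 3)*(s + 5)*(s + 6).
Partial fraction decomposition gives [1/(s + 3)] + [6/(s + 6)] + [-4/(s + 5)].
Invert each term: 1/(s + 3) ↔ e^(-3t); 6/(s + 6) ↔ 6e^(-6t); -4/(s + 5) ↔ -4e^(-5t).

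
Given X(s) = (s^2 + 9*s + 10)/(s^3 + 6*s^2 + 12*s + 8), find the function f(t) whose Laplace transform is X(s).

f(t) = -2*t^2*exp(-2*t) + 5*t*exp(-2*t) + exp(-2*t)

Factor the denominator: s^3 + 6*s^2 + 12*s + 8 = (s + 2)^3.
Partial fraction decomposition gives [1/(s + 2)] + [5/(s + 2)^2] + [-4/(s + 2)^3].
Invert each term: 1/(s + 2) ↔ e^(-2t); 5/(s + 2)^2 ↔ 5t·e^(-2t); -4/(s + 2)^3 ↔ (-2)t^2·e^(-2t).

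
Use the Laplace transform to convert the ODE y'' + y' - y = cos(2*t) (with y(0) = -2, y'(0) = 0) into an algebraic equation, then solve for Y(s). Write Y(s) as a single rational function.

Y(s) = (-2*s^3 - 2*s^2 - 7*s - 8)/(s^4 + s^3 + 3*s^2 + 4*s - 4)

Apply the Laplace transform to the equation.
The derivative rules (L{y''} = s^2 Y - s·y(0) - y'(0) and L{y'} = sY - y(0), with y(0) = -2, y'(0) = 0) turn the left side into (s^2 + s - 1)Y - (-2*s - 2).
The right side is L{cos(2*t)} = s/(s^2 + 4).
So (s^2 + s - 1)Y = s/(s^2 + 4) + (-2*s - 2).
Isolate Y and clear denominators.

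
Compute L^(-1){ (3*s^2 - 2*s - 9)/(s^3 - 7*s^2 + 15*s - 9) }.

6*t*exp(3*t) + 5*exp(3*t) - 2*exp(t)

Factor the denominator: s^3 - 7*s^2 + 15*s - 9 = (s - 3)^2*(s - 1).
Partial fraction decomposition gives [5/(s - 3)] + [6/(s - 3)^2] + [-2/(s - 1)].
Invert each term: 5/(s - 3) ↔ 5e^(3t); 6/(s - 3)^2 ↔ 6t·e^(3t); -2/(s - 1) ↔ -2e^(t).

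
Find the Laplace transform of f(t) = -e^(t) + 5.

-1/(s - 1) + 5/s

Apply the Laplace transform termwise.
L{5} = 5/s; (-1)·[L{e^(t)} = 1/(s - 1)].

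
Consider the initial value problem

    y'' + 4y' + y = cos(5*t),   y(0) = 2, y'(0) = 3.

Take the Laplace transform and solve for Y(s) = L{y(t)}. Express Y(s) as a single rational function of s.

Y(s) = (2*s^3 + 11*s^2 + 51*s + 275)/(s^4 + 4*s^3 + 26*s^2 + 100*s + 25)

Transform both sides with L{·}.
Using L{y''} = s^2 Y - s·y(0) - y'(0) and L{y'} = sY - y(0), with y(0) = 2, y'(0) = 3, the left side becomes (s^2 + 4*s + 1)Y - (2*s + 11).
The right side is L{cos(5*t)} = s/(s^2 + 25).
So (s^2 + 4*s + 1)Y = s/(s^2 + 25) + (2*s + 11).
Isolate Y and clear denominators.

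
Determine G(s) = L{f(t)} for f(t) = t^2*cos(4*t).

G(s) = 2*s*(s^2 - 48)/(s^2 + 16)^3

L{cos(4t)} = s/(s^2 + 16).
Then apply L{t^2·g(t)} = (-1)^2 d^2/ds^2[H(s)] with H(s) = s/(s^2 + 16):
differentiating 2 times and applying the sign gives 2*s*(s^2 - 48)/(s^2 + 16)^3.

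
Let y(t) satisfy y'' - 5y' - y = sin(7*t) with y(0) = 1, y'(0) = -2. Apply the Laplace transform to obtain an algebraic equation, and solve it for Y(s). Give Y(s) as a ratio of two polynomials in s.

Apply the Laplace transform to the equation.
The derivative rules (L{y''} = s^2 Y - s·y(0) - y'(0) and L{y'} = sY - y(0), with y(0) = 1, y'(0) = -2) turn the left side into (s^2 - 5*s - 1)Y - (s - 7).
The right side is L{sin(7*t)} = 7/(s^2 + 49).
So (s^2 - 5*s - 1)Y = 7/(s^2 + 49) + (s - 7).
Solve for Y(s) and write it as one ratio of polynomials.

Y(s) = (s^3 - 7*s^2 + 49*s - 336)/(s^4 - 5*s^3 + 48*s^2 - 245*s - 49)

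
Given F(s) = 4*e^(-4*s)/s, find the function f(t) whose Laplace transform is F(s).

f(t) = Heaviside(t - 4)*(4)

The factor e^(-4s) signals a time shift by c = 4 (second shifting theorem).
L{4} = 4/s, so L^-1{4/s} = 4.
Hence the inverse is u(t - 4) times that function evaluated at t - 4.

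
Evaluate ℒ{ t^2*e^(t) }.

2/(s - 1)^3

L{e^(t)} = 1/(s - 1).
Then apply L{t^2·g(t)} = (-1)^2 d^2/ds^2[G(s)] with G(s) = 1/(s - 1):
differentiating 2 times and applying the sign gives 2/(s - 1)^3.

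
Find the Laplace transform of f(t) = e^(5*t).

L{e^(5t)} = 1/(s - 5).

1/(s - 5)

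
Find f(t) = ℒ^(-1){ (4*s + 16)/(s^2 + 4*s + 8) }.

Complete the square in the denominator: s^2 + 4*s + 8 = (s + 2)^2 + 2^2.
Split the numerator to match: 4*s + 16 = 4·(s + 2) + 4·2.
Invert each term: 4·(s + 2)/((s + 2)^2 + 4) ↔ 4e^(-2t)cos(2t); 4·2/((s + 2)^2 + 4) ↔ 4e^(-2t)sin(2t).

f(t) = 4*exp(-2*t)*sin(2*t) + 4*exp(-2*t)*cos(2*t)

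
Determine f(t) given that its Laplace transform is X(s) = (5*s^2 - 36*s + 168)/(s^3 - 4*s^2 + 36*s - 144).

f(t) = 2*exp(4*t) - 4*sin(6*t) + 3*cos(6*t)

Factor the denominator: s^3 - 4*s^2 + 36*s - 144 = (s - 4)*(s^2 + 36).
Partial fraction decomposition gives [2/(s - 4)] + [3*s/(s^2 + 36)] + [-24/(s^2 + 36)].
Invert each term: 2/(s - 4) ↔ 2e^(4t); 3·s/(s^2 + 36) ↔ 3cos(6t); -4·6/(s^2 + 36) ↔ -4sin(6t).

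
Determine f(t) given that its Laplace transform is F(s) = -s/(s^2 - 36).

f(t) = -cosh(6*t)

Since L{cosh(6t)} = s/(s^2 - 36), the inverse is cosh(6*t), scaled by -1.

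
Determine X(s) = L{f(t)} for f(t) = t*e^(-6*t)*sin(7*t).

L{sin(7t)} = 7/(s^2 + 49).
Multiplying by e^(-6t) shifts s → s + 6, so L{e^(-6*t)*sin(7*t)} = 7/((s + 6)^2 + 49).
Then apply L{t·g(t)} = -d/ds[G(s)] with G(s) = 7/((s + 6)^2 + 49):
differentiating 1 time and applying the sign gives 14*(s + 6)/(s^2 + 12*s + 85)^2.

X(s) = 14*(s + 6)/(s^2 + 12*s + 85)^2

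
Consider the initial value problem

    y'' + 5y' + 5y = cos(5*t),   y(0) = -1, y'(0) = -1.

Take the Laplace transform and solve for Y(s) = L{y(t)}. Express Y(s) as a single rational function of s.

Y(s) = (-s^3 - 6*s^2 - 24*s - 150)/(s^4 + 5*s^3 + 30*s^2 + 125*s + 125)

Laplace-transform each side.
Using L{y''} = s^2 Y - s·y(0) - y'(0) and L{y'} = sY - y(0), with y(0) = -1, y'(0) = -1, the left side becomes (s^2 + 5*s + 5)Y - (-s - 6).
The right side is L{cos(5*t)} = s/(s^2 + 25).
So (s^2 + 5*s + 5)Y = s/(s^2 + 25) + (-s - 6).
Divide through and combine into a single rational function.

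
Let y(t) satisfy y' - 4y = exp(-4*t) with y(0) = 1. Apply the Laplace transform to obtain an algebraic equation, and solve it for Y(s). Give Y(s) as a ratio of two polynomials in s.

Y(s) = (s + 5)/(s^2 - 16)

Apply the Laplace transform to the equation.
Using L{y'} = sY - y(0) = sY - 1, the left side becomes (s - 4)Y - (1).
The right side is L{exp(-4*t)} = 1/(s + 4).
So (s - 4)Y = 1/(s + 4) + (1).
Solve for Y(s) and write it as one ratio of polynomials.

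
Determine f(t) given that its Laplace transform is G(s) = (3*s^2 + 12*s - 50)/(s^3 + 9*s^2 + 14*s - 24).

f(t) = -exp(t) + 5*exp(-4*t) - exp(-6*t)

Factor the denominator: s^3 + 9*s^2 + 14*s - 24 = (s - 1)*(s + 4)*(s + 6).
Partial fraction decomposition gives [5/(s + 4)] + [-1/(s + 6)] + [-1/(s - 1)].
Invert each term: 5/(s + 4) ↔ 5e^(-4t); -1/(s + 6) ↔ -e^(-6t); -1/(s - 1) ↔ -e^(t).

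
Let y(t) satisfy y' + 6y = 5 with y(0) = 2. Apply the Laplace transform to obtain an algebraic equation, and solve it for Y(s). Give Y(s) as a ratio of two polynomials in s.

Laplace-transform each side.
Using L{y'} = sY - y(0) = sY - 2, the left side becomes (s + 6)Y - (2).
The right side is L{5} = 5/s.
So (s + 6)Y = 5/s + (2).
Divide through and combine into a single rational function.

Y(s) = (2*s + 5)/(s^2 + 6*s)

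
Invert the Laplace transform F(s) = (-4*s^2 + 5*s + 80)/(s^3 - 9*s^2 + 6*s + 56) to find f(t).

Factor the denominator: s^3 - 9*s^2 + 6*s + 56 = (s - 7)*(s - 4)*(s + 2).
Partial fraction decomposition gives [-3/(s - 7)] + [-2/(s - 4)] + [1/(s + 2)].
Invert each term: -3/(s - 7) ↔ -3e^(7t); -2/(s - 4) ↔ -2e^(4t); 1/(s + 2) ↔ e^(-2t).

f(t) = -3*exp(7*t) - 2*exp(4*t) + exp(-2*t)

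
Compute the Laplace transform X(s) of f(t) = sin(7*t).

X(s) = 7/(s^2 + 49)

L{sin(7t)} = 7/(s^2 + 49).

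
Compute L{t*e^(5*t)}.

L{e^(5t)} = 1/(s - 5).
Then apply L{t·g(t)} = -d/ds[G(s)] with G(s) = 1/(s - 5):
differentiating 1 time and applying the sign gives (s - 5)^(-2).

(s - 5)^(-2)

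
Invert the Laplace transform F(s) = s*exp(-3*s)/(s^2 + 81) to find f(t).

The factor e^(-3s) signals a time shift by c = 3 (second shifting theorem).
L{cos(9t)} = s/(s^2 + 81), so L^-1{s/(s^2 + 81)} = cos(9*t).
Hence the inverse is u(t - 3) times that function evaluated at t - 3.

f(t) = Heaviside(t - 3)*(cos(9*t - 27))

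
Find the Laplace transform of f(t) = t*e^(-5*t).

(s + 5)^(-2)

L{e^(-5t)} = 1/(s + 5).
Then apply L{t·g(t)} = -d/ds[H(s)] with H(s) = 1/(s + 5):
differentiating 1 time and applying the sign gives (s + 5)^(-2).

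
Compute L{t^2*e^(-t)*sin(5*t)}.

10*(3*s^2 + 6*s - 22)/(s^2 + 2*s + 26)^3

L{sin(5t)} = 5/(s^2 + 25).
Multiplying by e^(-t) shifts s → s + 1, so L{e^(-t)*sin(5*t)} = 5/((s + 1)^2 + 25).
Then apply L{t^2·g(t)} = (-1)^2 d^2/ds^2[G(s)] with G(s) = 5/((s + 1)^2 + 25):
differentiating 2 times and applying the sign gives 10*(3*s^2 + 6*s - 22)/(s^2 + 2*s + 26)^3.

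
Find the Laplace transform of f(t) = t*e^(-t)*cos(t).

L{cos(t)} = s/(s^2 + 1).
Multiplying by e^(-t) shifts s → s + 1, so L{e^(-t)*cos(t)} = (s + 1)/((s + 1)^2 + 1).
Then apply L{t·g(t)} = -d/ds[G(s)] with G(s) = (s + 1)/((s + 1)^2 + 1):
differentiating 1 time and applying the sign gives s*(s + 2)/(s^2 + 2*s + 2)^2.

s*(s + 2)/(s^2 + 2*s + 2)^2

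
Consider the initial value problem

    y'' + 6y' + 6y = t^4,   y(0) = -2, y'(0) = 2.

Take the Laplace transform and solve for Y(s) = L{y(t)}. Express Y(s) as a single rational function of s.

Y(s) = (-2*s^6 - 10*s^5 + 24)/(s^7 + 6*s^6 + 6*s^5)

Apply the Laplace transform to the equation.
The derivative rules (L{y''} = s^2 Y - s·y(0) - y'(0) and L{y'} = sY - y(0), with y(0) = -2, y'(0) = 2) turn the left side into (s^2 + 6*s + 6)Y - (-2*s - 10).
The right side is L{t^4} = 24/s^5.
So (s^2 + 6*s + 6)Y = 24/s^5 + (-2*s - 10).
Solve for Y(s) and write it as one ratio of polynomials.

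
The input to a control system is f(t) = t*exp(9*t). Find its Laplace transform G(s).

L{e^(9t)} = 1/(s - 9).
Then apply L{t·g(t)} = -d/ds[H(s)] with H(s) = 1/(s - 9):
differentiating 1 time and applying the sign gives (s - 9)^(-2).

G(s) = (s - 9)^(-2)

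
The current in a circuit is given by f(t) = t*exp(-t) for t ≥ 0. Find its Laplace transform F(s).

F(s) = (s + 1)^(-2)

L{e^(-t)} = 1/(s + 1).
Then apply L{t·g(t)} = -d/ds[G(s)] with G(s) = 1/(s + 1):
differentiating 1 time and applying the sign gives (s + 1)^(-2).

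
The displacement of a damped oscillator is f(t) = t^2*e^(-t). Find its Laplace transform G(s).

L{e^(-t)} = 1/(s + 1).
Then apply L{t^2·g(t)} = (-1)^2 d^2/ds^2[H(s)] with H(s) = 1/(s + 1):
differentiating 2 times and applying the sign gives 2/(s + 1)^3.

G(s) = 2/(s + 1)^3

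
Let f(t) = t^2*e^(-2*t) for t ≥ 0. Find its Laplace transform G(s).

L{e^(-2t)} = 1/(s + 2).
Then apply L{t^2·g(t)} = (-1)^2 d^2/ds^2[H(s)] with H(s) = 1/(s + 2):
differentiating 2 times and applying the sign gives 2/(s + 2)^3.

G(s) = 2/(s + 2)^3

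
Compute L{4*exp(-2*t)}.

4/(s + 2)

L{4} = 4/s.
By the first shifting theorem, multiplying by e^(-2t) replaces s with s + 2.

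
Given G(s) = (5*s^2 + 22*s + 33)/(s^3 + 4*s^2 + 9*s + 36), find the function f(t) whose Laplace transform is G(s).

Factor the denominator: s^3 + 4*s^2 + 9*s + 36 = (s + 4)*(s^2 + 9).
Partial fraction decomposition gives [1/(s + 4)] + [4*s/(s^2 + 9)] + [6/(s^2 + 9)].
Invert each term: 1/(s + 4) ↔ e^(-4t); 4·s/(s^2 + 9) ↔ 4cos(3t); 2·3/(s^2 + 9) ↔ 2sin(3t).

f(t) = 2*sin(3*t) + 4*cos(3*t) + exp(-4*t)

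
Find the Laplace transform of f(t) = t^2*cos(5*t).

L{cos(5t)} = s/(s^2 + 25).
Then apply L{t^2·g(t)} = (-1)^2 d^2/ds^2[G(s)] with G(s) = s/(s^2 + 25):
differentiating 2 times and applying the sign gives 2*s*(s^2 - 75)/(s^2 + 25)^3.

2*s*(s^2 - 75)/(s^2 + 25)^3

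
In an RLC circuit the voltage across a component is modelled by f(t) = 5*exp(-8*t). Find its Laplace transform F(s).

F(s) = 5/(s + 8)

L{5} = 5/s.
By the first shifting theorem, multiplying by e^(-8t) replaces s with s + 8.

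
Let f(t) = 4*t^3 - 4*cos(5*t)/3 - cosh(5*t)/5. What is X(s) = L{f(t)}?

Apply the Laplace transform termwise.
(-1/5)·[L{cosh(5t)} = s/(s^2 - 25)]; (-4/3)·[L{cos(5t)} = s/(s^2 + 25)]; (4)·[L{t^3} = 3!/s^4 = 6/s^4].

X(s) = -4*s/(3*(s^2 + 25)) - s/(5*(s^2 - 25)) + 24/s^4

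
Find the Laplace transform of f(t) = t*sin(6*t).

L{sin(6t)} = 6/(s^2 + 36).
Then apply L{t·g(t)} = -d/ds[G(s)] with G(s) = 6/(s^2 + 36):
differentiating 1 time and applying the sign gives 12*s/(s^2 + 36)^2.

12*s/(s^2 + 36)^2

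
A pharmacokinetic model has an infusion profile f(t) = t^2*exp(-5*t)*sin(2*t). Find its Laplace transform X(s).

X(s) = 4*(3*s^2 + 30*s + 71)/(s^2 + 10*s + 29)^3

L{sin(2t)} = 2/(s^2 + 4).
Multiplying by e^(-5t) shifts s → s + 5, so L{exp(-5*t)*sin(2*t)} = 2/((s + 5)^2 + 4).
Then apply L{t^2·g(t)} = (-1)^2 d^2/ds^2[G(s)] with G(s) = 2/((s + 5)^2 + 4):
differentiating 2 times and applying the sign gives 4*(3*s^2 + 30*s + 71)/(s^2 + 10*s + 29)^3.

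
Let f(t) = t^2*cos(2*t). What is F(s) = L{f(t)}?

L{cos(2t)} = s/(s^2 + 4).
Then apply L{t^2·g(t)} = (-1)^2 d^2/ds^2[G(s)] with G(s) = s/(s^2 + 4):
differentiating 2 times and applying the sign gives 2*s*(s^2 - 12)/(s^2 + 4)^3.

F(s) = 2*s*(s^2 - 12)/(s^2 + 4)^3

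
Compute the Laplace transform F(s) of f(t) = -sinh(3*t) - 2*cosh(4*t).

The transform is linear, so treat each term independently.
(-2)·[L{cosh(4t)} = s/(s^2 - 16)]; (-1)·[L{sinh(3t)} = 3/(s^2 - 9)].

F(s) = -2*s/(s^2 - 16) - 3/(s^2 - 9)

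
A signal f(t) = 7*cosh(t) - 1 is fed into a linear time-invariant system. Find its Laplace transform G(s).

The transform is linear, so treat each term independently.
L{-1} = -1/s; (7)·[L{cosh(t)} = s/(s^2 - 1)].

G(s) = 7*s/(s^2 - 1) - 1/s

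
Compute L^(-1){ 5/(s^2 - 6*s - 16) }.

Rewrite the denominator: s^2 - 6*s - 16 = (s - 3)^2 - 25.
The form in (s - 3) signals a first-shifting-theorem factor e^(3t).
Since L{sinh(5t)} = 5/(s^2 - 25), the inverse is e^(3*t)*sinh(5*t).

exp(3*t)*sinh(5*t)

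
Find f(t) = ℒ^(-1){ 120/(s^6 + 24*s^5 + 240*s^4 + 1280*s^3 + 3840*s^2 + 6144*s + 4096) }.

Rewrite the denominator: s^6 + 24*s^5 + 240*s^4 + 1280*s^3 + 3840*s^2 + 6144*s + 4096 = (s + 4)^6.
The form in (s + 4) signals a first-shifting-theorem factor e^(-4t).
Since L{t^5} = 5!/s^6 = 120/s^6, the inverse is t^5*e^(-4*t).

f(t) = t^5*exp(-4*t)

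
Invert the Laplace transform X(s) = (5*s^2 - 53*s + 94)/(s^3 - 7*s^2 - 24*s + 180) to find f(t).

f(t) = -4*t*exp(6*t) + exp(6*t) + 4*exp(-5*t)

Factor the denominator: s^3 - 7*s^2 - 24*s + 180 = (s - 6)^2*(s + 5).
Partial fraction decomposition gives [1/(s - 6)] + [-4/(s - 6)^2] + [4/(s + 5)].
Invert each term: 1/(s - 6) ↔ e^(6t); -4/(s - 6)^2 ↔ -4t·e^(6t); 4/(s + 5) ↔ 4e^(-5t).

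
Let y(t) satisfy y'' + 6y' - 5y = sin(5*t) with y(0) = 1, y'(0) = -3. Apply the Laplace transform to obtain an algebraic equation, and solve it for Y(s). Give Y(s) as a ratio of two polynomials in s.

Laplace-transform each side.
With L{y''} = s^2 Y - s·y(0) - y'(0) and L{y'} = sY - y(0), with y(0) = 1, y'(0) = -3: the LHS transforms to (s^2 + 6*s - 5)Y - (s + 3).
The right side is L{sin(5*t)} = 5/(s^2 + 25).
So (s^2 + 6*s - 5)Y = 5/(s^2 + 25) + (s + 3).
Solve for Y(s) and write it as one ratio of polynomials.

Y(s) = (s^3 + 3*s^2 + 25*s + 80)/(s^4 + 6*s^3 + 20*s^2 + 150*s - 125)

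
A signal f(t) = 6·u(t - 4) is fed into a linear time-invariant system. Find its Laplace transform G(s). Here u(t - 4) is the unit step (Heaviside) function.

G(s) = 6*exp(-4*s)/s

By the second shifting theorem, L{u(t - c)·g(t - c)} = e^(-cs)·H(s) with c = 4 and H(s) = L{g(t)}.
L{6} = 6/s.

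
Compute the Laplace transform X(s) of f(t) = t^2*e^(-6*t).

L{e^(-6t)} = 1/(s + 6).
Then apply L{t^2·g(t)} = (-1)^2 d^2/ds^2[G(s)] with G(s) = 1/(s + 6):
differentiating 2 times and applying the sign gives 2/(s + 6)^3.

X(s) = 2/(s + 6)^3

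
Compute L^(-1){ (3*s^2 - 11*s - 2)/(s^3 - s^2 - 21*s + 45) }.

Factor the denominator: s^3 - s^2 - 21*s + 45 = (s - 3)^2*(s + 5).
Partial fraction decomposition gives [1/(s - 3)] + [-1/(s - 3)^2] + [2/(s + 5)].
Invert each term: 1/(s - 3) ↔ e^(3t); -1/(s - 3)^2 ↔ -t·e^(3t); 2/(s + 5) ↔ 2e^(-5t).

-t*exp(3*t) + exp(3*t) + 2*exp(-5*t)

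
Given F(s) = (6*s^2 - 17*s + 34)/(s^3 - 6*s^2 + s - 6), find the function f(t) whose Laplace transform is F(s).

Factor the denominator: s^3 - 6*s^2 + s - 6 = (s - 6)*(s^2 + 1).
Partial fraction decomposition gives [4/(s - 6)] + [2*s/(s^2 + 1)] + [-5/(s^2 + 1)].
Invert each term: 4/(s - 6) ↔ 4e^(6t); 2·s/(s^2 + 1) ↔ 2cos(t); -5·1/(s^2 + 1) ↔ -5sin(t).

f(t) = 4*exp(6*t) - 5*sin(t) + 2*cos(t)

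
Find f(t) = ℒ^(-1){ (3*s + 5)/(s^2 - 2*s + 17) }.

f(t) = 2*exp(t)*sin(4*t) + 3*exp(t)*cos(4*t)

Complete the square in the denominator: s^2 - 2*s + 17 = (s - 1)^2 + 4^2.
Split the numerator to match: 3*s + 5 = 3·(s - 1) + 2·4.
Invert each term: 3·(s - 1)/((s - 1)^2 + 16) ↔ 3e^(t)cos(4t); 2·4/((s - 1)^2 + 16) ↔ 2e^(t)sin(4t).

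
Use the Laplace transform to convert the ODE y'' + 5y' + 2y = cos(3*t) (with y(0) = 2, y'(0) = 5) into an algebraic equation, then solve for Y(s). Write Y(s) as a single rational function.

Y(s) = (2*s^3 + 15*s^2 + 19*s + 135)/(s^4 + 5*s^3 + 11*s^2 + 45*s + 18)

Transform both sides with L{·}.
The derivative rules (L{y''} = s^2 Y - s·y(0) - y'(0) and L{y'} = sY - y(0), with y(0) = 2, y'(0) = 5) turn the left side into (s^2 + 5*s + 2)Y - (2*s + 15).
The right side is L{cos(3*t)} = s/(s^2 + 9).
So (s^2 + 5*s + 2)Y = s/(s^2 + 9) + (2*s + 15).
Divide through and combine into a single rational function.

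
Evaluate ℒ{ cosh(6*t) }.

s/(s^2 - 36)

L{cosh(6t)} = s/(s^2 - 36).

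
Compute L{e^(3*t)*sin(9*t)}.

9/((s - 3)^2 + 81)

L{sin(9t)} = 9/(s^2 + 81).
By the first shifting theorem, multiplying by e^(3t) replaces s with s - 3.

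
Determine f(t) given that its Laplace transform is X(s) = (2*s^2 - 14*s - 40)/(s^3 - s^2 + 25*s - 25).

Factor the denominator: s^3 - s^2 + 25*s - 25 = (s - 1)*(s^2 + 25).
Partial fraction decomposition gives [-2/(s - 1)] + [4*s/(s^2 + 25)] + [-10/(s^2 + 25)].
Invert each term: -2/(s - 1) ↔ -2e^(t); 4·s/(s^2 + 25) ↔ 4cos(5t); -2·5/(s^2 + 25) ↔ -2sin(5t).

f(t) = -2*exp(t) - 2*sin(5*t) + 4*cos(5*t)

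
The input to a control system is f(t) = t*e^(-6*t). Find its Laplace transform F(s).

L{e^(-6t)} = 1/(s + 6).
Then apply L{t·g(t)} = -d/ds[G(s)] with G(s) = 1/(s + 6):
differentiating 1 time and applying the sign gives (s + 6)^(-2).

F(s) = (s + 6)^(-2)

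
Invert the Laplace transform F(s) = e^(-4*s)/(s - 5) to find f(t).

The factor e^(-4s) signals a time shift by c = 4 (second shifting theorem).
L{e^(5t)} = 1/(s - 5), so L^-1{1/(s - 5)} = e^(5*t).
Hence the inverse is u(t - 4) times that function evaluated at t - 4.

f(t) = Heaviside(t - 4)*(exp(5*t - 20))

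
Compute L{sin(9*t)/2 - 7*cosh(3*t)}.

Apply the Laplace transform termwise.
(1/2)·[L{sin(9t)} = 9/(s^2 + 81)]; (-7)·[L{cosh(3t)} = s/(s^2 - 9)].

-7*s/(s^2 - 9) + 9/(2*(s^2 + 81))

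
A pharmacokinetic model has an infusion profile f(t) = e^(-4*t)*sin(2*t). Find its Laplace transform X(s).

X(s) = 2/((s + 4)^2 + 4)

L{sin(2t)} = 2/(s^2 + 4).
By the first shifting theorem, multiplying by e^(-4t) replaces s with s + 4.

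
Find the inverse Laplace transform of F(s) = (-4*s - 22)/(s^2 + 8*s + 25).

-2*exp(-4*t)*sin(3*t) - 4*exp(-4*t)*cos(3*t)

Complete the square in the denominator: s^2 + 8*s + 25 = (s + 4)^2 + 3^2.
Split the numerator to match: -4*s - 22 = -4·(s + 4) - 2·3.
Invert each term: -4·(s + 4)/((s + 4)^2 + 9) ↔ -4e^(-4t)cos(3t); -2·3/((s + 4)^2 + 9) ↔ -2e^(-4t)sin(3t).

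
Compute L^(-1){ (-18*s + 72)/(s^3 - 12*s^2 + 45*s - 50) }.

Factor the denominator: s^3 - 12*s^2 + 45*s - 50 = (s - 5)^2*(s - 2).
Partial fraction decomposition gives [-4/(s - 5)] + [-6/(s - 5)^2] + [4/(s - 2)].
Invert each term: -4/(s - 5) ↔ -4e^(5t); -6/(s - 5)^2 ↔ -6t·e^(5t); 4/(s - 2) ↔ 4e^(2t).

-6*t*exp(5*t) - 4*exp(5*t) + 4*exp(2*t)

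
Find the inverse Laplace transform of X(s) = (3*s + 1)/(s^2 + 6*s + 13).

Complete the square in the denominator: s^2 + 6*s + 13 = (s + 3)^2 + 2^2.
Split the numerator to match: 3*s + 1 = 3·(s + 3) - 4·2.
Invert each term: 3·(s + 3)/((s + 3)^2 + 4) ↔ 3e^(-3t)cos(2t); -4·2/((s + 3)^2 + 4) ↔ -4e^(-3t)sin(2t).

-4*exp(-3*t)*sin(2*t) + 3*exp(-3*t)*cos(2*t)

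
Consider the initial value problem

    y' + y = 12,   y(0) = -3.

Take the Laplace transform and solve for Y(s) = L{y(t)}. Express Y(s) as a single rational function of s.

Y(s) = (-3*s + 12)/(s^2 + s)

Take the Laplace transform of both sides.
With L{y'} = sY - y(0) = sY - (-3): the LHS transforms to (s + 1)Y - (-3).
The right side is L{12} = 12/s.
So (s + 1)Y = 12/s + (-3).
Divide through and combine into a single rational function.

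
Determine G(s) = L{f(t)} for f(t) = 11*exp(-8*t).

G(s) = 11/(s + 8)

L{11} = 11/s.
By the first shifting theorem, multiplying by e^(-8t) replaces s with s + 8.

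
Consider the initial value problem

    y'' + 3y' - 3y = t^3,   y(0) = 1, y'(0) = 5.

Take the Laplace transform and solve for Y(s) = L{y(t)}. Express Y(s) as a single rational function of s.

Y(s) = (s^5 + 8*s^4 + 6)/(s^6 + 3*s^5 - 3*s^4)

Laplace-transform each side.
The derivative rules (L{y''} = s^2 Y - s·y(0) - y'(0) and L{y'} = sY - y(0), with y(0) = 1, y'(0) = 5) turn the left side into (s^2 + 3*s - 3)Y - (s + 8).
The right side is L{t^3} = 6/s^4.
So (s^2 + 3*s - 3)Y = 6/s^4 + (s + 8).
Solve for Y(s) and write it as one ratio of polynomials.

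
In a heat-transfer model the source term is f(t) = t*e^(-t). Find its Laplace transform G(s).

G(s) = (s + 1)^(-2)

L{e^(-t)} = 1/(s + 1).
Then apply L{t·g(t)} = -d/ds[H(s)] with H(s) = 1/(s + 1):
differentiating 1 time and applying the sign gives (s + 1)^(-2).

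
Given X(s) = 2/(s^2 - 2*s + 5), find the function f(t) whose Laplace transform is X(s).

Rewrite the denominator: s^2 - 2*s + 5 = (s - 1)^2 + 4.
The form in (s - 1) signals a first-shifting-theorem factor e^(t).
Since L{sin(2t)} = 2/(s^2 + 4), the inverse is exp(t)*sin(2*t).

f(t) = exp(t)*sin(2*t)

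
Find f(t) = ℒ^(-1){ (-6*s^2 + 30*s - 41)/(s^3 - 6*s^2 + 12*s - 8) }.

Factor the denominator: s^3 - 6*s^2 + 12*s - 8 = (s - 2)^3.
Partial fraction decomposition gives [-6/(s - 2)] + [6/(s - 2)^2] + [-5/(s - 2)^3].
Invert each term: -6/(s - 2) ↔ -6e^(2t); 6/(s - 2)^2 ↔ 6t·e^(2t); -5/(s - 2)^3 ↔ (-5/2)t^2·e^(2t).

f(t) = -5*t^2*exp(2*t)/2 + 6*t*exp(2*t) - 6*exp(2*t)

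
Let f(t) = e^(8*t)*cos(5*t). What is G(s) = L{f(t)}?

G(s) = (s - 8)/((s - 8)^2 + 25)

L{cos(5t)} = s/(s^2 + 25).
By the first shifting theorem, multiplying by e^(8t) replaces s with s - 8.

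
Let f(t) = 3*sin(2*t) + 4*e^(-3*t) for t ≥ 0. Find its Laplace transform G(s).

G(s) = 6/(s^2 + 4) + 4/(s + 3)

The transform is linear, so treat each term independently.
(4)·[L{e^(-3t)} = 1/(s + 3)]; (3)·[L{sin(2t)} = 2/(s^2 + 4)].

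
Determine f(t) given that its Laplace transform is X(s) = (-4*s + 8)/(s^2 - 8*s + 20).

Complete the square in the denominator: s^2 - 8*s + 20 = (s - 4)^2 + 2^2.
Split the numerator to match: -4*s + 8 = -4·(s - 4) - 4·2.
Invert each term: -4·(s - 4)/((s - 4)^2 + 4) ↔ -4e^(4t)cos(2t); -4·2/((s - 4)^2 + 4) ↔ -4e^(4t)sin(2t).

f(t) = -4*exp(4*t)*sin(2*t) - 4*exp(4*t)*cos(2*t)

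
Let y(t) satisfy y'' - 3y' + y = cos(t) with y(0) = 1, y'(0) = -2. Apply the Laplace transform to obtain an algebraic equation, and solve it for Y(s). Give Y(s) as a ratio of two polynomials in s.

Y(s) = (s^3 - 5*s^2 + 2*s - 5)/(s^4 - 3*s^3 + 2*s^2 - 3*s + 1)

Laplace-transform each side.
Using L{y''} = s^2 Y - s·y(0) - y'(0) and L{y'} = sY - y(0), with y(0) = 1, y'(0) = -2, the left side becomes (s^2 - 3*s + 1)Y - (s - 5).
The right side is L{cos(t)} = s/(s^2 + 1).
So (s^2 - 3*s + 1)Y = s/(s^2 + 1) + (s - 5).
Isolate Y and clear denominators.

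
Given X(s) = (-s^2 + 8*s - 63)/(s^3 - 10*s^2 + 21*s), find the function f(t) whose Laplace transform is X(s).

f(t) = -2*exp(7*t) + 4*exp(3*t) - 3

Factor the denominator: s^3 - 10*s^2 + 21*s = s*(s - 7)*(s - 3).
Partial fraction decomposition gives [-2/(s - 7)] + [-3/s] + [4/(s - 3)].
Invert each term: -2/(s - 7) ↔ -2e^(7t); -3/(s - 0) ↔ -3e^(0t); 4/(s - 3) ↔ 4e^(3t).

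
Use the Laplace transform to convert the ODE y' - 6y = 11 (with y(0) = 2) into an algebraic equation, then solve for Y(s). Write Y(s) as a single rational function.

Y(s) = (2*s + 11)/(s^2 - 6*s)

Take the Laplace transform of both sides.
With L{y'} = sY - y(0) = sY - 2: the LHS transforms to (s - 6)Y - (2).
The right side is L{11} = 11/s.
So (s - 6)Y = 11/s + (2).
Divide through and combine into a single rational function.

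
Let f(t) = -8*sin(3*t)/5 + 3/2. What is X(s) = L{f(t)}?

X(s) = -24/(5*(s^2 + 9)) + 3/(2*s)

By linearity of the Laplace transform, transform each term separately.
L{3/2} = (3/2)/s; (-8/5)·[L{sin(3t)} = 3/(s^2 + 9)].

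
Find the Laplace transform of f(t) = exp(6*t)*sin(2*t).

2/((s - 6)^2 + 4)

L{sin(2t)} = 2/(s^2 + 4).
By the first shifting theorem, multiplying by e^(6t) replaces s with s - 6.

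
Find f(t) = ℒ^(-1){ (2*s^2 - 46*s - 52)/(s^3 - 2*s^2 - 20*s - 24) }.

f(t) = -6*t*exp(-2*t) - 4*exp(6*t) + 6*exp(-2*t)

Factor the denominator: s^3 - 2*s^2 - 20*s - 24 = (s - 6)*(s + 2)^2.
Partial fraction decomposition gives [6/(s + 2)] + [-6/(s + 2)^2] + [-4/(s - 6)].
Invert each term: 6/(s + 2) ↔ 6e^(-2t); -6/(s + 2)^2 ↔ -6t·e^(-2t); -4/(s - 6) ↔ -4e^(6t).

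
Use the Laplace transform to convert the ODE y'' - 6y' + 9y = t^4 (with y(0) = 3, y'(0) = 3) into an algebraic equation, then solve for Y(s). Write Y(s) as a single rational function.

Y(s) = (3*s^6 - 15*s^5 + 24)/(s^7 - 6*s^6 + 9*s^5)

Take the Laplace transform of both sides.
The derivative rules (L{y''} = s^2 Y - s·y(0) - y'(0) and L{y'} = sY - y(0), with y(0) = 3, y'(0) = 3) turn the left side into (s^2 - 6*s + 9)Y - (3*s - 15).
The right side is L{t^4} = 24/s^5.
So (s^2 - 6*s + 9)Y = 24/s^5 + (3*s - 15).
Solve for Y(s) and write it as one ratio of polynomials.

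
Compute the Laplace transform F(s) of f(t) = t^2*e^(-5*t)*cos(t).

F(s) = 2*(s + 5)*(s^2 + 10*s + 22)/(s^2 + 10*s + 26)^3

L{cos(t)} = s/(s^2 + 1).
Multiplying by e^(-5t) shifts s → s + 5, so L{e^(-5*t)*cos(t)} = (s + 5)/((s + 5)^2 + 1).
Then apply L{t^2·g(t)} = (-1)^2 d^2/ds^2[G(s)] with G(s) = (s + 5)/((s + 5)^2 + 1):
differentiating 2 times and applying the sign gives 2*(s + 5)*(s^2 + 10*s + 22)/(s^2 + 10*s + 26)^3.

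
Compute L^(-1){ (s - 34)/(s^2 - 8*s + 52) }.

Complete the square in the denominator: s^2 - 8*s + 52 = (s - 4)^2 + 6^2.
Split the numerator to match: s - 34 = 1·(s - 4) - 5·6.
Invert each term: 1·(s - 4)/((s - 4)^2 + 36) ↔ e^(4t)cos(6t); -5·6/((s - 4)^2 + 36) ↔ -5e^(4t)sin(6t).

-5*exp(4*t)*sin(6*t) + exp(4*t)*cos(6*t)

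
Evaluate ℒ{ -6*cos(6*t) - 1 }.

-6*s/(s^2 + 36) - 1/s

The transform is linear, so treat each term independently.
L{-1} = -1/s; (-6)·[L{cos(6t)} = s/(s^2 + 36)].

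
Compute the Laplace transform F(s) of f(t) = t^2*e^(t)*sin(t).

L{sin(t)} = 1/(s^2 + 1).
Multiplying by e^(t) shifts s → s - 1, so L{e^(t)*sin(t)} = 1/((s - 1)^2 + 1).
Then apply L{t^2·g(t)} = (-1)^2 d^2/ds^2[G(s)] with G(s) = 1/((s - 1)^2 + 1):
differentiating 2 times and applying the sign gives 2*(3*s^2 - 6*s + 2)/(s^2 - 2*s + 2)^3.

F(s) = 2*(3*s^2 - 6*s + 2)/(s^2 - 2*s + 2)^3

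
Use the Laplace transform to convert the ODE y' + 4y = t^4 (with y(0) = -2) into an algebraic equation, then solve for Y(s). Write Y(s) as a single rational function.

Apply the Laplace transform to the equation.
With L{y'} = sY - y(0) = sY - (-2): the LHS transforms to (s + 4)Y - (-2).
The right side is L{t^4} = 24/s^5.
So (s + 4)Y = 24/s^5 + (-2).
Divide through and combine into a single rational function.

Y(s) = (-2*s^5 + 24)/(s^6 + 4*s^5)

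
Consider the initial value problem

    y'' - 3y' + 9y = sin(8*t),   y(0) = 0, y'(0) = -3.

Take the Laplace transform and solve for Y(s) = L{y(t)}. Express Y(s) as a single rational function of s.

Y(s) = (-3*s^2 - 184)/(s^4 - 3*s^3 + 73*s^2 - 192*s + 576)

Take the Laplace transform of both sides.
Using L{y''} = s^2 Y - s·y(0) - y'(0) and L{y'} = sY - y(0), with y(0) = 0, y'(0) = -3, the left side becomes (s^2 - 3*s + 9)Y - (-3).
The right side is L{sin(8*t)} = 8/(s^2 + 64).
So (s^2 - 3*s + 9)Y = 8/(s^2 + 64) + (-3).
Solve for Y(s) and write it as one ratio of polynomials.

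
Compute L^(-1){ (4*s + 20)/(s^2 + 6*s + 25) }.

2*exp(-3*t)*sin(4*t) + 4*exp(-3*t)*cos(4*t)

Complete the square in the denominator: s^2 + 6*s + 25 = (s + 3)^2 + 4^2.
Split the numerator to match: 4*s + 20 = 4·(s + 3) + 2·4.
Invert each term: 4·(s + 3)/((s + 3)^2 + 16) ↔ 4e^(-3t)cos(4t); 2·4/((s + 3)^2 + 16) ↔ 2e^(-3t)sin(4t).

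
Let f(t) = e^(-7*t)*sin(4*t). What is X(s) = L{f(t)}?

L{sin(4t)} = 4/(s^2 + 16).
By the first shifting theorem, multiplying by e^(-7t) replaces s with s + 7.

X(s) = 4/((s + 7)^2 + 16)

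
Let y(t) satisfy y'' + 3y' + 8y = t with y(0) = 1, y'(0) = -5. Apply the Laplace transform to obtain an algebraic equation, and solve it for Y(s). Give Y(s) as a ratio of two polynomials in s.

Transform both sides with L{·}.
With L{y''} = s^2 Y - s·y(0) - y'(0) and L{y'} = sY - y(0), with y(0) = 1, y'(0) = -5: the LHS transforms to (s^2 + 3*s + 8)Y - (s - 2).
The right side is L{t} = s^(-2).
So (s^2 + 3*s + 8)Y = s^(-2) + (s - 2).
Isolate Y and clear denominators.

Y(s) = (s^3 - 2*s^2 + 1)/(s^4 + 3*s^3 + 8*s^2)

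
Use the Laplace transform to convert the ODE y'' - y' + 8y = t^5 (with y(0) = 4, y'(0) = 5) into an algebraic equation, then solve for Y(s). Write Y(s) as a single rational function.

Take the Laplace transform of both sides.
The derivative rules (L{y''} = s^2 Y - s·y(0) - y'(0) and L{y'} = sY - y(0), with y(0) = 4, y'(0) = 5) turn the left side into (s^2 - s + 8)Y - (4*s + 1).
The right side is L{t^5} = 120/s^6.
So (s^2 - s + 8)Y = 120/s^6 + (4*s + 1).
Divide through and combine into a single rational function.

Y(s) = (4*s^7 + s^6 + 120)/(s^8 - s^7 + 8*s^6)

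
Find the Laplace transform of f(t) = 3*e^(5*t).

3/(s - 5)

L{3} = 3/s.
By the first shifting theorem, multiplying by e^(5t) replaces s with s - 5.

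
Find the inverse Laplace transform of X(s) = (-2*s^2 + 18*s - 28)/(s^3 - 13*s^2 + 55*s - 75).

Factor the denominator: s^3 - 13*s^2 + 55*s - 75 = (s - 5)^2*(s - 3).
Partial fraction decomposition gives [-4/(s - 5)] + [6/(s - 5)^2] + [2/(s - 3)].
Invert each term: -4/(s - 5) ↔ -4e^(5t); 6/(s - 5)^2 ↔ 6t·e^(5t); 2/(s - 3) ↔ 2e^(3t).

6*t*exp(5*t) - 4*exp(5*t) + 2*exp(3*t)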